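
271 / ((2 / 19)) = 5149 / 2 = 2574.50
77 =77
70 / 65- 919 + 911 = -90 / 13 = -6.92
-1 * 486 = -486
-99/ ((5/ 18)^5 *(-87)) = 62355744/ 90625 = 688.06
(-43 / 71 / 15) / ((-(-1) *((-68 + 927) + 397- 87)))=-43 / 1244985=-0.00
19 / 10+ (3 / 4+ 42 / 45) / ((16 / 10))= 1417 / 480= 2.95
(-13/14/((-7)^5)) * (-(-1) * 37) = 0.00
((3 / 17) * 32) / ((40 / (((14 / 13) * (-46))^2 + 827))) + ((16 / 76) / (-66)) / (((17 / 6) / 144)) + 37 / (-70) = 19440537899 / 42031990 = 462.52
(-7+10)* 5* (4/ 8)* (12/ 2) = 45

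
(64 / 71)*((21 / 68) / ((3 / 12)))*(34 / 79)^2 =91392 / 443111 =0.21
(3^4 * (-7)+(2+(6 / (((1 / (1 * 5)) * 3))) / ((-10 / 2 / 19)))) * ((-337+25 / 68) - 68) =16591545 / 68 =243993.31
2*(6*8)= 96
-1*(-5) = 5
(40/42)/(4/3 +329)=20/6937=0.00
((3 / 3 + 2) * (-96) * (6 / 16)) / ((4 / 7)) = -189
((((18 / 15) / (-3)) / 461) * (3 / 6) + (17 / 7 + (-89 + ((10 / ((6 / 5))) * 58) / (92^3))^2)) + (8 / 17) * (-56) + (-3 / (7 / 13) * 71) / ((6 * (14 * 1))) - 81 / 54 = 20670167768329869671993 / 2619542285225026560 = 7890.76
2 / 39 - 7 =-271 / 39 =-6.95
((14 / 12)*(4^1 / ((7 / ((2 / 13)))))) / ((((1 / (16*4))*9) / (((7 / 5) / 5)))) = 1792 / 8775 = 0.20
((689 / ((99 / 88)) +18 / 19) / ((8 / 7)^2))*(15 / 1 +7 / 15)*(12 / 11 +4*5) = 864482402 / 5643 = 153195.53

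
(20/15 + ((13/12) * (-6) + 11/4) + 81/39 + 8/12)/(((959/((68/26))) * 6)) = 289/1944852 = 0.00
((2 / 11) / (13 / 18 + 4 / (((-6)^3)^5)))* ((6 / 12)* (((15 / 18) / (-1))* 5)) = -489776025600 / 933839622133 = -0.52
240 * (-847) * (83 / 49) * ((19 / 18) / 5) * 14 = -3053072 / 3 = -1017690.67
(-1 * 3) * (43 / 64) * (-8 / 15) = 43 / 40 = 1.08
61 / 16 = 3.81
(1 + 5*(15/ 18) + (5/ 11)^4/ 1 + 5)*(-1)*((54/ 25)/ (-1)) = 8071659/ 366025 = 22.05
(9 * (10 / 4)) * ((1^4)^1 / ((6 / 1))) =15 / 4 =3.75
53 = 53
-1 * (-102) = 102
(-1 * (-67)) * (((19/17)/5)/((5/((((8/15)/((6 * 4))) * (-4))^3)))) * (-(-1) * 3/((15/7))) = -570304/193640625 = -0.00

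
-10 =-10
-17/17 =-1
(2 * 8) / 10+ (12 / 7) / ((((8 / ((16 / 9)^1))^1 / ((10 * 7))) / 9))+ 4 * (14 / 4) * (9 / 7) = 1298 / 5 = 259.60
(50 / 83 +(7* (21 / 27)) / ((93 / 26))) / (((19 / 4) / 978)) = 10129472 / 23157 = 437.43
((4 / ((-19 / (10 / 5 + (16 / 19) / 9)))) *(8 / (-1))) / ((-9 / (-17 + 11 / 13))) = 801920 / 126711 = 6.33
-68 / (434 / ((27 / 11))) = -918 / 2387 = -0.38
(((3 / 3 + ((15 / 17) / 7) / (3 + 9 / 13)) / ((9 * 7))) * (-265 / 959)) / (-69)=521785 / 7937343792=0.00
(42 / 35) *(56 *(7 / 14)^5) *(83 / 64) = 1743 / 640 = 2.72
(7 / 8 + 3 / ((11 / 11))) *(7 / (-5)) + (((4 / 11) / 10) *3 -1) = -2779 / 440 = -6.32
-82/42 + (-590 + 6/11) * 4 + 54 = -532633/231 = -2305.77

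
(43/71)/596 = 43/42316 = 0.00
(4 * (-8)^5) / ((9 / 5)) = -655360 / 9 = -72817.78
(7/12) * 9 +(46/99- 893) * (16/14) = -401857/396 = -1014.79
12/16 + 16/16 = 7/4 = 1.75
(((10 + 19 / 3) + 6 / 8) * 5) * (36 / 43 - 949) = -41790275 / 516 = -80988.91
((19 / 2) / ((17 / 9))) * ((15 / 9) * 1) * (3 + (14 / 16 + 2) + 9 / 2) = 23655 / 272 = 86.97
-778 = -778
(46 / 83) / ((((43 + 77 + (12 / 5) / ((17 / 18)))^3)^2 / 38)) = 164814338328125 / 26498660949547124137132032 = 0.00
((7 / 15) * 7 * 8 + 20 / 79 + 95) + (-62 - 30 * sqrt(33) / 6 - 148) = -105007 / 1185 - 5 * sqrt(33) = -117.34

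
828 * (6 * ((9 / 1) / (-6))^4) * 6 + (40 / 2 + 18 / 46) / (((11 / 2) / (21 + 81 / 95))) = 150984.02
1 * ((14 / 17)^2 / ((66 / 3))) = 98 / 3179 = 0.03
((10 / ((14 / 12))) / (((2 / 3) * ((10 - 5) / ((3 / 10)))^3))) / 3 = 81 / 87500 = 0.00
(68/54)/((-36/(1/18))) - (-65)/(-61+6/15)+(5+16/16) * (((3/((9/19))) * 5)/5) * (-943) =-31662008449/883548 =-35835.07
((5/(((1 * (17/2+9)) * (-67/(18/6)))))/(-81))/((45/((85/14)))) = 17/797769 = 0.00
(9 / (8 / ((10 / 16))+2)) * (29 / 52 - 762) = -1781775 / 3848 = -463.04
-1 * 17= -17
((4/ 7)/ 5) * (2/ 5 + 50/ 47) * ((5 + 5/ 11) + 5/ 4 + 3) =20984/ 12925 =1.62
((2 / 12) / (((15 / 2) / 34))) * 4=136 / 45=3.02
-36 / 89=-0.40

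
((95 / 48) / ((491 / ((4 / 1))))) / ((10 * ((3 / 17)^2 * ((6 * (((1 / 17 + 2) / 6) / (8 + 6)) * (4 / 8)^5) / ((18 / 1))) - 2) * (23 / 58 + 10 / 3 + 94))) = -4559264 / 552700083735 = -0.00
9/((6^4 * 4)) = 1/576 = 0.00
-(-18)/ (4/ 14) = 63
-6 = -6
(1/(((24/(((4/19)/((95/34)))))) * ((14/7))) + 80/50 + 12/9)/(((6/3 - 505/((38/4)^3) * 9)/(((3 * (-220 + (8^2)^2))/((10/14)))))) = -819271089/56605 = -14473.48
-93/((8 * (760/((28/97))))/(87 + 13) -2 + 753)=-1085/11219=-0.10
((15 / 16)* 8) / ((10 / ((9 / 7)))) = 27 / 28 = 0.96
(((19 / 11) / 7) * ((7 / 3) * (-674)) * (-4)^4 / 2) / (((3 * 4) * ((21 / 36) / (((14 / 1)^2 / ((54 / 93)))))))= -711398912 / 297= -2395282.53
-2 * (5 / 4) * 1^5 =-2.50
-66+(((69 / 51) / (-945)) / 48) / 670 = -34098926423 / 516650400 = -66.00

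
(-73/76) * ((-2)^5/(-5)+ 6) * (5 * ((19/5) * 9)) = -20367/10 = -2036.70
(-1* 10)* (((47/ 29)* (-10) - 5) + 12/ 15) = 5918/ 29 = 204.07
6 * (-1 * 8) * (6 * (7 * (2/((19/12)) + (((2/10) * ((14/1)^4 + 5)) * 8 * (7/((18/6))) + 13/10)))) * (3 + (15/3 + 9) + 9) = -714267144864/95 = -7518601524.88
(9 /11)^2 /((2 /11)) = 81 /22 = 3.68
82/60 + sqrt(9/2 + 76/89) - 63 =-1849/30 + sqrt(169634)/178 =-59.32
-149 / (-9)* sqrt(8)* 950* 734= 207795400* sqrt(2) / 9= 32651896.99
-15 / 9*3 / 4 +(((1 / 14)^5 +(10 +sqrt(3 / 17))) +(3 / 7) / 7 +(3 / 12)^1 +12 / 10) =sqrt(51) / 17 +27593669 / 2689120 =10.68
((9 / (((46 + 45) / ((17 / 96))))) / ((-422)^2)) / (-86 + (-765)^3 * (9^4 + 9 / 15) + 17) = -17 / 507795765827887648384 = -0.00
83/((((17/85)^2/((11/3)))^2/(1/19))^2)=16233667.52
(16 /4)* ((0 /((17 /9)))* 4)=0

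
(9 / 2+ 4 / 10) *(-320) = -1568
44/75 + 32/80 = 74/75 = 0.99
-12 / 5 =-2.40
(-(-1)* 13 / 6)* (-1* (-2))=13 / 3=4.33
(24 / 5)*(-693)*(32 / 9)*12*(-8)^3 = 363331584 / 5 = 72666316.80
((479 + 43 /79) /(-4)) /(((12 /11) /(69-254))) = 6424495 /316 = 20330.68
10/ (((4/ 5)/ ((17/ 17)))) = 25/ 2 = 12.50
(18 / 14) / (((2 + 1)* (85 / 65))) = 39 / 119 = 0.33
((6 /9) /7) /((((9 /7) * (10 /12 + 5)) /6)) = 8 /105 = 0.08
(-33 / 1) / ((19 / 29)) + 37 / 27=-25136 / 513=-49.00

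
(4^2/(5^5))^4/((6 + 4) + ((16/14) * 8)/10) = 229376/3643035888671875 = 0.00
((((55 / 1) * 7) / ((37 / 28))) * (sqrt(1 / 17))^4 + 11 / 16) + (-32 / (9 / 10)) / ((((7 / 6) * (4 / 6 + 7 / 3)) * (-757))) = 13944798493 / 8159357808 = 1.71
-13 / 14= -0.93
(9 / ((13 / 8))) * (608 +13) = 44712 / 13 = 3439.38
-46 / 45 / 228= -23 / 5130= -0.00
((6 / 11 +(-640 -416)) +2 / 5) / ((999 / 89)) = -5164492 / 54945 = -93.99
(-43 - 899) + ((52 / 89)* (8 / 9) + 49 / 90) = -7536899 / 8010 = -940.94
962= 962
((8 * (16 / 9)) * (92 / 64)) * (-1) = -184 / 9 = -20.44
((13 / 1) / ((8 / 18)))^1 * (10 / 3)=195 / 2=97.50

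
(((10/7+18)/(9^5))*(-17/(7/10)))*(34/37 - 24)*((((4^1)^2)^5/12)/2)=369706926080/45881073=8057.94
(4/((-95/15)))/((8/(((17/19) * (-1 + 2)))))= -0.07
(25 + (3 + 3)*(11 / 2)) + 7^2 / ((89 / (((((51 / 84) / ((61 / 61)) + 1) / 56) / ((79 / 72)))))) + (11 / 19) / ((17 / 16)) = 531955655 / 9084052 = 58.56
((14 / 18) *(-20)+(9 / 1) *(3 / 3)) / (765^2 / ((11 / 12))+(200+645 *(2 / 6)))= -649 / 63245385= -0.00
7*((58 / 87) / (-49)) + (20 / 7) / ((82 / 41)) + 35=109 / 3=36.33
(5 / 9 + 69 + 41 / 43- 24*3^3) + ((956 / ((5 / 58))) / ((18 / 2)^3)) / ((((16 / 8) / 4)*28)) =-632399183 / 1097145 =-576.40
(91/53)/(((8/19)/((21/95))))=1911/2120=0.90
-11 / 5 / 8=-0.28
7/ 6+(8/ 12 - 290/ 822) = 1217/ 822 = 1.48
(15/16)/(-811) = -0.00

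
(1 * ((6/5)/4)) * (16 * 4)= 96/5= 19.20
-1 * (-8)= 8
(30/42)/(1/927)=662.14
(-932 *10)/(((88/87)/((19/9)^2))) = -12196385/297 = -41065.27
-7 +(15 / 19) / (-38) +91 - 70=10093 / 722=13.98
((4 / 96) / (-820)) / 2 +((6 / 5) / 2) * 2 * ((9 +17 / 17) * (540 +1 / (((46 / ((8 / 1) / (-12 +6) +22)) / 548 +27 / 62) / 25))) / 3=77965686637 / 32655680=2387.51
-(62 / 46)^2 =-961 / 529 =-1.82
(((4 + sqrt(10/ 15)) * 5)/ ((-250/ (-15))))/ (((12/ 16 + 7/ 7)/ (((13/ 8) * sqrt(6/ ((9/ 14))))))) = 13 * sqrt(21) * (sqrt(6) + 12)/ 210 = 4.10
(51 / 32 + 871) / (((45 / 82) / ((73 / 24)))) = 83573539 / 17280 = 4836.43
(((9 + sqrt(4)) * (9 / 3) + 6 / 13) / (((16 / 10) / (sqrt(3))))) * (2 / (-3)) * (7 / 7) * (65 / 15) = -725 * sqrt(3) / 12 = -104.64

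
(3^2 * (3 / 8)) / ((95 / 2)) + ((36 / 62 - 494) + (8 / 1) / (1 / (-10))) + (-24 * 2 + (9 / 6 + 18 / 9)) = -7278253 / 11780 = -617.85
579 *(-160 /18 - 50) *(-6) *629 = 128680820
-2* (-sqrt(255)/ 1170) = sqrt(255)/ 585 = 0.03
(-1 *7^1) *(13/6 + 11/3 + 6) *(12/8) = -497/4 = -124.25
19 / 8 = 2.38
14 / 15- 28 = -406 / 15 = -27.07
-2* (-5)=10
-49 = -49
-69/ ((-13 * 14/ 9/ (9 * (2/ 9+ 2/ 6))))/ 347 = 3105/ 63154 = 0.05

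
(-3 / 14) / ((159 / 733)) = -733 / 742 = -0.99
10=10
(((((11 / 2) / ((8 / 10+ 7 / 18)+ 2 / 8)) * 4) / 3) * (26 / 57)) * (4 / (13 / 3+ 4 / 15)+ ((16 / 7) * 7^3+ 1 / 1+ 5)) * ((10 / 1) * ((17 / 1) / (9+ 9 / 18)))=70751824000 / 2150477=32900.53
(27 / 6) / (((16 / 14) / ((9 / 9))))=63 / 16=3.94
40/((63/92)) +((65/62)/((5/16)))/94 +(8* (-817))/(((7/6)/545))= -280255112324/91791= -3053187.27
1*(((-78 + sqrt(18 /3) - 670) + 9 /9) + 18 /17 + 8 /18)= -114061 /153 + sqrt(6)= -743.05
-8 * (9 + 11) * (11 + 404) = -66400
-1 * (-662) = 662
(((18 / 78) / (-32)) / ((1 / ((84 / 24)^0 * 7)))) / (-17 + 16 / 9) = 189 / 56992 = 0.00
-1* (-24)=24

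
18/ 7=2.57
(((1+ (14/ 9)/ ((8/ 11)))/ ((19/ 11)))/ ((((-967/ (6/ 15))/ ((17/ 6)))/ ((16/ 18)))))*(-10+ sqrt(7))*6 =169048/ 1488213 - 84524*sqrt(7)/ 7441065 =0.08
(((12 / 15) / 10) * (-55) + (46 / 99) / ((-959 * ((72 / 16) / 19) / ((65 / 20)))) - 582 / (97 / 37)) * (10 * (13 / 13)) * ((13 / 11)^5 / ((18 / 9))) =-359147008305709 / 137613086919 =-2609.83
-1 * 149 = -149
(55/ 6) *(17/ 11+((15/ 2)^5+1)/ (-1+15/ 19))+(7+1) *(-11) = -264545673/ 256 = -1033381.54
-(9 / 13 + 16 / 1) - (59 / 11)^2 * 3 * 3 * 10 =-2605.87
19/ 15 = 1.27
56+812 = 868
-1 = -1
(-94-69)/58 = -163/58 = -2.81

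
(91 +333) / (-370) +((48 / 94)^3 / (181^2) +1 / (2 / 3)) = 445581349573 / 1258497762110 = 0.35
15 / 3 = 5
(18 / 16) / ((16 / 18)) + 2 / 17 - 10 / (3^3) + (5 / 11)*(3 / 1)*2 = 1208585 / 323136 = 3.74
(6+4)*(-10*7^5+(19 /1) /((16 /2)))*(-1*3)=20168115 /4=5042028.75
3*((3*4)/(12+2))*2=36/7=5.14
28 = 28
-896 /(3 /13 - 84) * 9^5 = 76422528 /121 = 631591.14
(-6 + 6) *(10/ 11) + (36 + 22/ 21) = 37.05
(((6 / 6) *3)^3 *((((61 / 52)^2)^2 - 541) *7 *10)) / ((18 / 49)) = -20280244145175 / 7311616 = -2773702.03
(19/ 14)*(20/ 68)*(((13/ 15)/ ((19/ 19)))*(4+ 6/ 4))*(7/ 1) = 2717/ 204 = 13.32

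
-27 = -27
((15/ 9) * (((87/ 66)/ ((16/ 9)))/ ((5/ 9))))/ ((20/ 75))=11745/ 1408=8.34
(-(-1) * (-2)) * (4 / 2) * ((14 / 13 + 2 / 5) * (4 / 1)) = -1536 / 65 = -23.63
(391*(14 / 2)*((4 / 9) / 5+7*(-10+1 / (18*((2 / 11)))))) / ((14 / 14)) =-33388663 / 180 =-185492.57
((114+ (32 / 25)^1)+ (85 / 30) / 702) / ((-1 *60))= -12139409 / 6318000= -1.92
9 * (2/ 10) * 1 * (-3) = -27/ 5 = -5.40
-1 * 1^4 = -1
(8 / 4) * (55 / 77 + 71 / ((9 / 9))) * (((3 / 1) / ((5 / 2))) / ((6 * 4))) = 251 / 35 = 7.17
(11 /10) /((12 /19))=209 /120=1.74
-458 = -458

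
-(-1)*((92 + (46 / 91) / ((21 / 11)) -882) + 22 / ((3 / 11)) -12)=-1377962 / 1911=-721.07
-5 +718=713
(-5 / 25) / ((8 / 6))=-3 / 20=-0.15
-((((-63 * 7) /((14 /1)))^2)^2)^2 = -248155780267521 /256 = -969358516670.00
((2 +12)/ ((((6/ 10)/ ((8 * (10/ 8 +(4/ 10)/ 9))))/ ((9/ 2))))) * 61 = 198982/ 3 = 66327.33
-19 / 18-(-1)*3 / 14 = -53 / 63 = -0.84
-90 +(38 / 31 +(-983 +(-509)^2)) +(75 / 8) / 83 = 258009.34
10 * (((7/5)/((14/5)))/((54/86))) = 215/27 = 7.96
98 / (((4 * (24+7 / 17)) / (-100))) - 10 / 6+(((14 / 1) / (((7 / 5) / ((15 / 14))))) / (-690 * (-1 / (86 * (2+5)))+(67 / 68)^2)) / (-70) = -524356633375 / 5135695467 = -102.10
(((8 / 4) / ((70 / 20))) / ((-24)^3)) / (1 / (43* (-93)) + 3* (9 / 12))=-1333 / 72549792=-0.00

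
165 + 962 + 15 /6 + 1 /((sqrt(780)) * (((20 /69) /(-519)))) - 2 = 2255 /2 - 11937 * sqrt(195) /2600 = 1063.39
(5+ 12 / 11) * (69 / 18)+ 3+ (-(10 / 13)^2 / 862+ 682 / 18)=926429341 / 14422122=64.24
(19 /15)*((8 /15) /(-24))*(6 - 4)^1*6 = -76 /225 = -0.34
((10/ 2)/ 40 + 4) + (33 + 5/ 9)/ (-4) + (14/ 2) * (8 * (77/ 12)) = 25565/ 72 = 355.07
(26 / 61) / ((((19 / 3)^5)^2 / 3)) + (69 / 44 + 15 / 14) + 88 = 10440819581279454713 / 115190472851565188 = 90.64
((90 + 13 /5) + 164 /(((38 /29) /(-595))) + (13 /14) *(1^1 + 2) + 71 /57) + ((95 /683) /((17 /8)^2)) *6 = -74372.13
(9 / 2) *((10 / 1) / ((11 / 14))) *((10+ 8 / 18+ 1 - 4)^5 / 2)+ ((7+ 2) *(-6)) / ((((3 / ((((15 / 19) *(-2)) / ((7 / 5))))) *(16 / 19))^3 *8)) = 33194530357868305 / 50697529344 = 654756.37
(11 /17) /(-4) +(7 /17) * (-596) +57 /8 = -32429 /136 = -238.45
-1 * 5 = -5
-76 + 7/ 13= -981/ 13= -75.46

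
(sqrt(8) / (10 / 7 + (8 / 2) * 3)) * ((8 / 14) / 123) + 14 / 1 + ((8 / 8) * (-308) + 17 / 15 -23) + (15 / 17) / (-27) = -241663 / 765 + 4 * sqrt(2) / 5781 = -315.90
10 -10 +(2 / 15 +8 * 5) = 602 / 15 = 40.13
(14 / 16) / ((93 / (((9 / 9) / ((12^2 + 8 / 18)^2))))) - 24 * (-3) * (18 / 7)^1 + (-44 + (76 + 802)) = 2990002081323 / 2933840000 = 1019.14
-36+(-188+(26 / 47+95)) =-6037 / 47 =-128.45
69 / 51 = 23 / 17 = 1.35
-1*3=-3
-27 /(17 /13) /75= -117 /425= -0.28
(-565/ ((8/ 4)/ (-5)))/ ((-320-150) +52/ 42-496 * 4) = -59325/ 103016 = -0.58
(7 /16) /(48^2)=7 /36864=0.00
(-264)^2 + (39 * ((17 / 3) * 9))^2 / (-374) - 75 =1298949 / 22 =59043.14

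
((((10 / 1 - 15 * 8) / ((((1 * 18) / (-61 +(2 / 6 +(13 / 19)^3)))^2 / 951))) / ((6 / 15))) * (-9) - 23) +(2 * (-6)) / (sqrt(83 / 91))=134418120114916171 / 5080955148 - 12 * sqrt(7553) / 83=26455273.14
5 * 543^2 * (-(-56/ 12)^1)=6879810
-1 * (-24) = 24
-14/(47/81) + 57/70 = -76701/3290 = -23.31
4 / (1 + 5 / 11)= 11 / 4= 2.75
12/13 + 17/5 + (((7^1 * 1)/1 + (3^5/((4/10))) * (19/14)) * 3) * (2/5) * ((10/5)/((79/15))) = 13774778/35945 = 383.22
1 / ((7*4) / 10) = 5 / 14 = 0.36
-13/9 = -1.44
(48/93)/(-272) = -0.00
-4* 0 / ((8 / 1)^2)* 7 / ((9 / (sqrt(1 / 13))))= 0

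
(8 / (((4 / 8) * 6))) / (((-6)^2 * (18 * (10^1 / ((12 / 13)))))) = 2 / 5265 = 0.00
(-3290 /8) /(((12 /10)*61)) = -8225 /1464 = -5.62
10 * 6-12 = 48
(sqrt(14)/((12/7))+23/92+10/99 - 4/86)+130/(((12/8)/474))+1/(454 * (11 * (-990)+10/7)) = 7 * sqrt(14)/12+6051486956182451/147308717160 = 41082.49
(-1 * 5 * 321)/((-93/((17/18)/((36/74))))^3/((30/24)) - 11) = 1997086966725/109445569040267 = 0.02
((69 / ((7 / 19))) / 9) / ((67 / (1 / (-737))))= -437 / 1036959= -0.00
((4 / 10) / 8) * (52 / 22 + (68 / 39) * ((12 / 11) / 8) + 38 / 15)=5507 / 21450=0.26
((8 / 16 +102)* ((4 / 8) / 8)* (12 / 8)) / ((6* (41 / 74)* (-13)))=-185 / 832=-0.22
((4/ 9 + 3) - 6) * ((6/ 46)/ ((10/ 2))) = -1/ 15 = -0.07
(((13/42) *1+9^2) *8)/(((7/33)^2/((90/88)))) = 5071275/343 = 14785.06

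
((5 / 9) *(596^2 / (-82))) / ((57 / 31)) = -27529240 / 21033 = -1308.86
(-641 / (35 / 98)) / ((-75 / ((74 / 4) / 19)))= 166019 / 7125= 23.30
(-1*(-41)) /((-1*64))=-41 /64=-0.64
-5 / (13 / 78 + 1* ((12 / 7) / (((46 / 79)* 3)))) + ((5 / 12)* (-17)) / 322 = -4.38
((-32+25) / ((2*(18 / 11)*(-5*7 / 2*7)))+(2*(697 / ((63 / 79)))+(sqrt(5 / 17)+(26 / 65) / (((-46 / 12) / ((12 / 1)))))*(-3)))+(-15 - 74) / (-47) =238864373 / 136206 - 3*sqrt(85) / 17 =1752.07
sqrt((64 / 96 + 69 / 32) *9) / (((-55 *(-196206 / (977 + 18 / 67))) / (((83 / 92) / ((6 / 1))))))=5434591 *sqrt(1626) / 3192852389760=0.00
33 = 33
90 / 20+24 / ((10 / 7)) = 213 / 10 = 21.30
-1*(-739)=739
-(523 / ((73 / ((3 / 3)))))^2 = -273529 / 5329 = -51.33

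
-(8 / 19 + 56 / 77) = -240 / 209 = -1.15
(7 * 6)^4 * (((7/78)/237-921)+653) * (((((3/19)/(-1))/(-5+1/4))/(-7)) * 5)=7340996144160/370747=19800554.41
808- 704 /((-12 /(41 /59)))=150232 /177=848.77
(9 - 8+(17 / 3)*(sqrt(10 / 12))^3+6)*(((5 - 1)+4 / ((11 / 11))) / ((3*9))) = 170*sqrt(30) / 729+56 / 27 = 3.35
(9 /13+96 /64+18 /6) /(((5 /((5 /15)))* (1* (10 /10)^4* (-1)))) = -9 /26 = -0.35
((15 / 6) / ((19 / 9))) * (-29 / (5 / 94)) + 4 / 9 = -110327 / 171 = -645.19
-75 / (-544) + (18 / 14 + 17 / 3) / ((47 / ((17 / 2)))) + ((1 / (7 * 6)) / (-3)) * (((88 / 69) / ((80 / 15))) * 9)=17019031 / 12349344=1.38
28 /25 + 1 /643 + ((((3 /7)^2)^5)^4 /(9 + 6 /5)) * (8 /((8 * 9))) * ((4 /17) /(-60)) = 33173483767330942142962673299745828684306 /29578110353311048587659341690414460845675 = 1.12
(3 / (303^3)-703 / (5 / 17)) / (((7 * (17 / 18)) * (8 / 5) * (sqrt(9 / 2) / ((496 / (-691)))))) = 13741450011496 * sqrt(2) / 254161862787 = 76.46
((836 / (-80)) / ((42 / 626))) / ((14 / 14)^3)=-65417 / 420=-155.75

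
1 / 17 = 0.06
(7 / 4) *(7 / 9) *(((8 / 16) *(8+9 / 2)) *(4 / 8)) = 1225 / 288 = 4.25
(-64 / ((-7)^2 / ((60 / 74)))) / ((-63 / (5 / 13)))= 3200 / 494949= 0.01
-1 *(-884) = 884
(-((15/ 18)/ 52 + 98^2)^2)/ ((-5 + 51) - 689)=8978730581209/ 62592192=143448.09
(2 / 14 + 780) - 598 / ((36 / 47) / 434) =-338053.30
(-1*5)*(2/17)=-10/17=-0.59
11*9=99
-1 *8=-8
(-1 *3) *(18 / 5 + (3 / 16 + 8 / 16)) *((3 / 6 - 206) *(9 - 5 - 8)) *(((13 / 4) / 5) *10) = -5497947 / 80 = -68724.34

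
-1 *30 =-30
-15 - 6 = -21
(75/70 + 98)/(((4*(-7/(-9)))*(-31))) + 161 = 1943989/12152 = 159.97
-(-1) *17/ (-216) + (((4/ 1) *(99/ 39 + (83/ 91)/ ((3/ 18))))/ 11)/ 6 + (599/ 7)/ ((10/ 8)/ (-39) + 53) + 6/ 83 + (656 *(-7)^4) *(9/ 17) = 2102051120504033651/ 2520882452088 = 833855.27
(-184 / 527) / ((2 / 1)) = -92 / 527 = -0.17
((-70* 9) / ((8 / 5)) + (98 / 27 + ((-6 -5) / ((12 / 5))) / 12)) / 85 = -168697 / 36720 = -4.59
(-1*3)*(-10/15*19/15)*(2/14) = 38/105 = 0.36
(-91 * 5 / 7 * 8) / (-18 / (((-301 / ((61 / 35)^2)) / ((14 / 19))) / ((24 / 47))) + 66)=-12230081500 / 1553887047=-7.87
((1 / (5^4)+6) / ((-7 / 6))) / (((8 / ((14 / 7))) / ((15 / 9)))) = -3751 / 1750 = -2.14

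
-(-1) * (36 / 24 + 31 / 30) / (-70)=-19 / 525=-0.04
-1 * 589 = -589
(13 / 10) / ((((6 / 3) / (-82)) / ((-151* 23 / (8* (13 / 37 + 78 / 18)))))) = 15805623 / 3200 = 4939.26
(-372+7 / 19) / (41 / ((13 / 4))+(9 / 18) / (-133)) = -1285102 / 43611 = -29.47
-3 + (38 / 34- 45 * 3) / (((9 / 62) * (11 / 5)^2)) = -3583339 / 18513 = -193.56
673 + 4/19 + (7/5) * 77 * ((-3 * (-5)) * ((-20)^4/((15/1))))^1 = 327724791/19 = 17248673.21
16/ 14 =8/ 7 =1.14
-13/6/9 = -13/54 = -0.24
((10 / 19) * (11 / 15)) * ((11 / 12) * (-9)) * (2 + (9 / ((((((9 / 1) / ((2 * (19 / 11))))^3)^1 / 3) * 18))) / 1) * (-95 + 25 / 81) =2585948170 / 4113747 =628.61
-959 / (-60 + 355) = -3.25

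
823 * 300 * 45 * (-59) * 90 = -58996755000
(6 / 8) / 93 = 1 / 124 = 0.01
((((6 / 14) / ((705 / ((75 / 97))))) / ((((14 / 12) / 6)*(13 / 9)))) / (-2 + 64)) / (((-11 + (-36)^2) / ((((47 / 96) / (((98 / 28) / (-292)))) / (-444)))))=1971 / 1019989579336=0.00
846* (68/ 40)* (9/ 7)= 64719/ 35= 1849.11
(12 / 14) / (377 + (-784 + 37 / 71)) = -71 / 33670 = -0.00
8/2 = 4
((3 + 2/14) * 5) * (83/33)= 830/21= 39.52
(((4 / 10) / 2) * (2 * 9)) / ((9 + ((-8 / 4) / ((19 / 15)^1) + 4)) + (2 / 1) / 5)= 342 / 1123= 0.30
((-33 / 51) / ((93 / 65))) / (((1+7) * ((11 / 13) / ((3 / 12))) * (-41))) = 845 / 2074272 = 0.00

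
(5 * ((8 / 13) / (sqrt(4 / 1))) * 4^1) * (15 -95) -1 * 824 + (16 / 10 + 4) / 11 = -940796 / 715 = -1315.80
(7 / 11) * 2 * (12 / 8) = 21 / 11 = 1.91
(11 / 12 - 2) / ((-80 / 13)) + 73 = 70249 / 960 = 73.18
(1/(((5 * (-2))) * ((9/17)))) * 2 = -17/45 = -0.38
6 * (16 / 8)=12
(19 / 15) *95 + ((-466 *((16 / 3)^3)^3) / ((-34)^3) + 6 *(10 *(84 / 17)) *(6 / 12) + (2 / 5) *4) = 20145177614557 / 483512895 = 41664.20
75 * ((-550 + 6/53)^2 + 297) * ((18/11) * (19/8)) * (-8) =-21807809780850/30899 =-705777202.53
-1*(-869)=869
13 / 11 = 1.18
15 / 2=7.50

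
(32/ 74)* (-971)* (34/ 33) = -528224/ 1221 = -432.62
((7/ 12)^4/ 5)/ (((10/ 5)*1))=2401/ 207360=0.01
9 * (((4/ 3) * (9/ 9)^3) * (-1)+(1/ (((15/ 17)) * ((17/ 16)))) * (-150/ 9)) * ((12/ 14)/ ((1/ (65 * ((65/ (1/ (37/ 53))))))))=-161327400/ 371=-434844.74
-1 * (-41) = 41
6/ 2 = 3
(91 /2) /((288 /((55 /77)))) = 65 /576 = 0.11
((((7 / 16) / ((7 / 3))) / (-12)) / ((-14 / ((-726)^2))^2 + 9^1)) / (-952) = 17363069361 / 9521073810989440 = 0.00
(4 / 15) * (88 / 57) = 352 / 855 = 0.41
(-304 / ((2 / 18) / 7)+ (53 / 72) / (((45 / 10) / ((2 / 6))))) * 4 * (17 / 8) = -316466747 / 1944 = -162791.54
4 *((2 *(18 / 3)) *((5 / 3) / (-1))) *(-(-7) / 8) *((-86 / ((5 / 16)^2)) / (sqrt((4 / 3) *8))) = 38528 *sqrt(6) / 5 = 18874.79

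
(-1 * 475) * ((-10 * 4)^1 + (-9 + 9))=19000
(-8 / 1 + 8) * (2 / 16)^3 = 0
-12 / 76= -3 / 19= -0.16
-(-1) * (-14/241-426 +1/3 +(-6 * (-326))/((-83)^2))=-2119013123/4980747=-425.44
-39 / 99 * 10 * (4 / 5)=-3.15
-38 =-38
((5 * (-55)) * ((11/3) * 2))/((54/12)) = -12100/27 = -448.15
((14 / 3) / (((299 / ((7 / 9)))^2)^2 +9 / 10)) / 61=336140 / 95963456148205077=0.00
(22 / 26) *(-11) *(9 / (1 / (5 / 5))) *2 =-2178 / 13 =-167.54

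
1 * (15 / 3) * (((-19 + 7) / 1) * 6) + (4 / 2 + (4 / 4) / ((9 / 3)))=-1073 / 3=-357.67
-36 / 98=-18 / 49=-0.37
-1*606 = -606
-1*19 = -19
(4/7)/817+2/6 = 5731/17157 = 0.33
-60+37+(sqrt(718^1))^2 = 695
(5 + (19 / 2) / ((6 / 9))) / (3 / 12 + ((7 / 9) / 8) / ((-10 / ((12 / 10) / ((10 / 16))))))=28875 / 347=83.21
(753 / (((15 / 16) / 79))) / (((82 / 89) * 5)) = 14118248 / 1025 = 13773.90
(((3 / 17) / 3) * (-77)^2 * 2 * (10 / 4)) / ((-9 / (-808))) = 23953160 / 153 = 156556.60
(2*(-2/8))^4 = 1/16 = 0.06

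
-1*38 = -38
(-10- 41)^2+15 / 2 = 5217 / 2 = 2608.50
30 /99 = 10 /33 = 0.30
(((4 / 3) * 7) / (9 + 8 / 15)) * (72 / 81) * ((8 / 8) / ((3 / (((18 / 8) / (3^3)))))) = 280 / 11583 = 0.02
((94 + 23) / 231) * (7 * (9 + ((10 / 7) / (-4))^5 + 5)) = 293530029 / 5916064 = 49.62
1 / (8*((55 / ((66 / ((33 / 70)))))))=7 / 22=0.32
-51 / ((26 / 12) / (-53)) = 16218 / 13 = 1247.54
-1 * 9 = -9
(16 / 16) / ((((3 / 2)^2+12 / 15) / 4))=1.31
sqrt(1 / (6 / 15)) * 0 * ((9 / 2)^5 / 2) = 0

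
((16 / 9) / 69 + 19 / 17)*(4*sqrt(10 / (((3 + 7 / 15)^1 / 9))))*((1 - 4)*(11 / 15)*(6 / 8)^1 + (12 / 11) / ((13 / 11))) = -253491*sqrt(78) / 132158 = -16.94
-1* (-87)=87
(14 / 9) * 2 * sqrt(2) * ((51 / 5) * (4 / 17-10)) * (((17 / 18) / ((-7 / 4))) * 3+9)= -20584 * sqrt(2) / 9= -3234.46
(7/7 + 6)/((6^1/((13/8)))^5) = 2599051/254803968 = 0.01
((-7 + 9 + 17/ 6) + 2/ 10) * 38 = 2869/ 15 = 191.27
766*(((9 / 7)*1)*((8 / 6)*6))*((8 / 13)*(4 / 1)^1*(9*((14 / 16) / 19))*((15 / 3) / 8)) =1240920 / 247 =5023.97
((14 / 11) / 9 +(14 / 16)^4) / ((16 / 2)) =0.09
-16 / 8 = -2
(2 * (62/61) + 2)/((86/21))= 2583/2623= 0.98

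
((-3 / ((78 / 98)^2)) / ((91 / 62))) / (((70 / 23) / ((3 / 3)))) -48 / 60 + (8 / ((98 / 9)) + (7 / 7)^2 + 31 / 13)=3648091 / 1614795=2.26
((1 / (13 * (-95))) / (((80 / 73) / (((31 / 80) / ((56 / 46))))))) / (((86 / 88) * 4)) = -572539 / 9516416000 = -0.00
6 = 6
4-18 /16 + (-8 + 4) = -9 /8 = -1.12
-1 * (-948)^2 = -898704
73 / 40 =1.82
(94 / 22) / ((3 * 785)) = 47 / 25905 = 0.00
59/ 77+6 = 521/ 77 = 6.77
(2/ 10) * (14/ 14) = 1/ 5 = 0.20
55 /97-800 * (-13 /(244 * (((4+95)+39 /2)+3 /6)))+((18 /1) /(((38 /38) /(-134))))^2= 5817744.93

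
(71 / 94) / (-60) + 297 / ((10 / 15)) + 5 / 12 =2514899 / 5640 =445.90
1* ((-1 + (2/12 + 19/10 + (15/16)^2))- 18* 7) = -476369/3840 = -124.05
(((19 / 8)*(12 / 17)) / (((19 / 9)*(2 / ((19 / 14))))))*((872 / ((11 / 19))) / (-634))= -1062423 / 829906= -1.28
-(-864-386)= 1250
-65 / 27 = -2.41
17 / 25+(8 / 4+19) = 542 / 25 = 21.68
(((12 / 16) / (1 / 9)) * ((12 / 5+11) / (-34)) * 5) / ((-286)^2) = -1809 / 11124256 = -0.00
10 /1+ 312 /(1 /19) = 5938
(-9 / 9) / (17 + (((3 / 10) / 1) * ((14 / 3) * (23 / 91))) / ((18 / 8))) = -585 / 10037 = -0.06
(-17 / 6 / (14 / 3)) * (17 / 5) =-289 / 140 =-2.06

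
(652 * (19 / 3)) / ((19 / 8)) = 5216 / 3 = 1738.67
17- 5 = 12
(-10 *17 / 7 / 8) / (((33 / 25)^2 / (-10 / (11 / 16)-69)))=48821875 / 335412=145.56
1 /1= 1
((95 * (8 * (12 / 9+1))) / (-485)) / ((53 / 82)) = -87248 / 15423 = -5.66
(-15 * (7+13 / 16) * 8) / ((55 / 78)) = -14625 / 11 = -1329.55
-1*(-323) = 323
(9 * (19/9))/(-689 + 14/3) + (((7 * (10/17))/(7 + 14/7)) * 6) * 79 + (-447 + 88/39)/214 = 62555147641/291283746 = 214.76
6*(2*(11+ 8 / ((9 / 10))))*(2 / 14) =716 / 21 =34.10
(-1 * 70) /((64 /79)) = -2765 /32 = -86.41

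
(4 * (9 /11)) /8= 9 /22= 0.41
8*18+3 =147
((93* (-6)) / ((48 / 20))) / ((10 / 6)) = -279 / 2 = -139.50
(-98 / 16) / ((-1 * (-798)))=-7 / 912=-0.01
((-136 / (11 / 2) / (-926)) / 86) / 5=0.00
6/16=3/8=0.38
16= 16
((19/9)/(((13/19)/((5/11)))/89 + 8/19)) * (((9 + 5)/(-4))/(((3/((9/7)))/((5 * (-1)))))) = 803225/22218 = 36.15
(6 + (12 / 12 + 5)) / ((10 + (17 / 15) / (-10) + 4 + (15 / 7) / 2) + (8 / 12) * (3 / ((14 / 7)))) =3150 / 4189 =0.75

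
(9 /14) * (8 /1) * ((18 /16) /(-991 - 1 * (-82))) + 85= 120181 /1414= 84.99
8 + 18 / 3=14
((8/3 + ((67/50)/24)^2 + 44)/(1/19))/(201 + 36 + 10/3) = 1276885291/346080000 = 3.69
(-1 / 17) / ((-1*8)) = 1 / 136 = 0.01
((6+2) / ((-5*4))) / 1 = -2 / 5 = -0.40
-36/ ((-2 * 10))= 9/ 5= 1.80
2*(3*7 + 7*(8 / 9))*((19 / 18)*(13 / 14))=8645 / 162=53.36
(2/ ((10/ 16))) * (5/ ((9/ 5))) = 80/ 9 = 8.89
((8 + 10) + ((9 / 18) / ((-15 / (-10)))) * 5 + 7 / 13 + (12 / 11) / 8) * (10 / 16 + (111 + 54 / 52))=204496801 / 89232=2291.74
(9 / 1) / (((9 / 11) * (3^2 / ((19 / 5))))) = 209 / 45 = 4.64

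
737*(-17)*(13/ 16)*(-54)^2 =-118737333/ 4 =-29684333.25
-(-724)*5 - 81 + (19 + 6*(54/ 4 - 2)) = 3627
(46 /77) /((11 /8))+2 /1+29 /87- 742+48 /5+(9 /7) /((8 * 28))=-2076458513 /2845920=-729.63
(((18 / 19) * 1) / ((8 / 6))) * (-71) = -1917 / 38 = -50.45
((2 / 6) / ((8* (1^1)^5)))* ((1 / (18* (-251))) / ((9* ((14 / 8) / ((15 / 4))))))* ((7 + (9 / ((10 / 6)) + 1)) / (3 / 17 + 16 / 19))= -21641 / 749156688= -0.00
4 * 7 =28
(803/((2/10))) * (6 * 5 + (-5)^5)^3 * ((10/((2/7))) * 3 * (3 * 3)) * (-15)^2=-25309399223287265625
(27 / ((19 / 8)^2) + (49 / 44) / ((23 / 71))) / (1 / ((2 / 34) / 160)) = 600931 / 198740608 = 0.00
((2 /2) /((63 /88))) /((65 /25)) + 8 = 6992 /819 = 8.54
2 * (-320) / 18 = -320 / 9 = -35.56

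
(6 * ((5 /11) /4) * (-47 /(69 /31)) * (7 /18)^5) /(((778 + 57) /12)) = -0.00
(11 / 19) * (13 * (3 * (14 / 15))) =2002 / 95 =21.07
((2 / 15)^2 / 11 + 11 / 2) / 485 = 27233 / 2400750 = 0.01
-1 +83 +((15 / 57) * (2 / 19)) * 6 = 29662 / 361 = 82.17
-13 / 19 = -0.68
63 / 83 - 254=-21019 / 83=-253.24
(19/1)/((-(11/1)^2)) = -0.16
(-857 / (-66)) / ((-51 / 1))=-857 / 3366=-0.25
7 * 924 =6468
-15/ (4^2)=-15/ 16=-0.94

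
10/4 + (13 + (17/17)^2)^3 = 5493/2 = 2746.50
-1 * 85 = -85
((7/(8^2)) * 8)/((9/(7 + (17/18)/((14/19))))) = 2087/2592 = 0.81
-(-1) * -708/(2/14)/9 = -1652/3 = -550.67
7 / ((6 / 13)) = 15.17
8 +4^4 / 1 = 264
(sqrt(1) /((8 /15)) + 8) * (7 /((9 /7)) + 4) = 6715 /72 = 93.26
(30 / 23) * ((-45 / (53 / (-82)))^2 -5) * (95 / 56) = 19382928375 / 1808996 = 10714.74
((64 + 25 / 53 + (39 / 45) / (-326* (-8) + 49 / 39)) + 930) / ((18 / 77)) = 93861579322 / 22063635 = 4254.13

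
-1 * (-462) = 462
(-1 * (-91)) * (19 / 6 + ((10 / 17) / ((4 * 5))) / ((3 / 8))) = 30121 / 102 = 295.30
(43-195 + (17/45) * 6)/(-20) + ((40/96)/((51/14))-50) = -42.40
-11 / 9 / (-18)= 11 / 162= 0.07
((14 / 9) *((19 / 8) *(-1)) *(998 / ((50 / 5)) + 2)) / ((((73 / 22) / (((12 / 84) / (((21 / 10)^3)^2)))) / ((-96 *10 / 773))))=3404192000000 / 14519089325727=0.23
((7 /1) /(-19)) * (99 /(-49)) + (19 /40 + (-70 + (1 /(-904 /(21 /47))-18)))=-612989817 /7063630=-86.78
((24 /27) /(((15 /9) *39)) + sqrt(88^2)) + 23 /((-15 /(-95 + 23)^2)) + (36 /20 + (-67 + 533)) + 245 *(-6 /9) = -4420447 /585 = -7556.32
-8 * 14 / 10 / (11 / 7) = -392 / 55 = -7.13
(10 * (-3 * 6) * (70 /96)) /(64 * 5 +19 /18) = -4725 /11558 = -0.41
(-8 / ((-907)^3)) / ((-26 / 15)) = -60 / 9699854359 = -0.00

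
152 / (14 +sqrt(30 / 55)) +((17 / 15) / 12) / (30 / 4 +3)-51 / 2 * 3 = -13329004 / 203175-76 * sqrt(66) / 1075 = -66.18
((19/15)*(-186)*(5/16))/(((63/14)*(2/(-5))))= 2945/72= 40.90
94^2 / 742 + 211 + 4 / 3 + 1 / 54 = 4492829 / 20034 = 224.26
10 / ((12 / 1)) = 5 / 6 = 0.83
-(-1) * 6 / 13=0.46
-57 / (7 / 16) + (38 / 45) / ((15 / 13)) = -612142 / 4725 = -129.55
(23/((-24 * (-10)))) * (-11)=-253/240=-1.05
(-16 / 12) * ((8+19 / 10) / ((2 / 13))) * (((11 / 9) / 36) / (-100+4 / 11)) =0.03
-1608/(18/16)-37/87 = -41463/29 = -1429.76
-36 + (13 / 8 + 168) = 1069 / 8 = 133.62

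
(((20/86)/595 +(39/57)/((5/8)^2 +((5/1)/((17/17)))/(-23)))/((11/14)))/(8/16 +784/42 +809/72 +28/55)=0.16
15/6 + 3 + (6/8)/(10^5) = 5.50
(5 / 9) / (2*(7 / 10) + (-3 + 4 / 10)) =-25 / 54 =-0.46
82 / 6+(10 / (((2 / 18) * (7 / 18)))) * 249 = 1210427 / 21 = 57639.38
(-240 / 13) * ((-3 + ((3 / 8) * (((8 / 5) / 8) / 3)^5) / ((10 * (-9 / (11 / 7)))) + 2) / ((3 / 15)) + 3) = 39253847 / 1063125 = 36.92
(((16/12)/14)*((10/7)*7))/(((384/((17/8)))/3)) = 85/5376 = 0.02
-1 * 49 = -49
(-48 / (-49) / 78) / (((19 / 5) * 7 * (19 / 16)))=640 / 1609699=0.00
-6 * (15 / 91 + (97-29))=-37218 / 91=-408.99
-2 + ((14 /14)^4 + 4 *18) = 71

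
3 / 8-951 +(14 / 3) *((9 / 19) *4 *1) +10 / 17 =-2432047 / 2584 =-941.19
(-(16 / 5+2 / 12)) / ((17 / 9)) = -303 / 170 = -1.78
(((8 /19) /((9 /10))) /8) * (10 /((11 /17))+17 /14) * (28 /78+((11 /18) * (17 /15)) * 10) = 7.10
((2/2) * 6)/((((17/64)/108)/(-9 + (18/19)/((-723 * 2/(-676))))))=-1624997376/77843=-20875.32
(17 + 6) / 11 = 23 / 11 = 2.09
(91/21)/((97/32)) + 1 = 707/291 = 2.43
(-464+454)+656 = 646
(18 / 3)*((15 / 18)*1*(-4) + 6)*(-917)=-14672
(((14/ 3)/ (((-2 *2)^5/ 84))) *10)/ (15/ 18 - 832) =735/ 159584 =0.00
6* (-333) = -1998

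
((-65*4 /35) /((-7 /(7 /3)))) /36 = 13 /189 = 0.07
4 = 4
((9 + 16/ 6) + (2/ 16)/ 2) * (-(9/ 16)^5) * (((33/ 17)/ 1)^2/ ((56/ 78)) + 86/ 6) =-12.93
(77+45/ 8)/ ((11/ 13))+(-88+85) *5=7273/ 88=82.65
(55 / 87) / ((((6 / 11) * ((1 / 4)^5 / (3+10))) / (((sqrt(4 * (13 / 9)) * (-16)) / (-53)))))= 128860160 * sqrt(13) / 41499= 11195.74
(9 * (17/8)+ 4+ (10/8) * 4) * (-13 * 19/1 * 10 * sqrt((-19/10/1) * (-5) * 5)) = -277875 * sqrt(190)/8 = -478780.32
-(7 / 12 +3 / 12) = -5 / 6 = -0.83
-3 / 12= -1 / 4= -0.25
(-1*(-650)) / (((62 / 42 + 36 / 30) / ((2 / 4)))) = 34125 / 281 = 121.44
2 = 2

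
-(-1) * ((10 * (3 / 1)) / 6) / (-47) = -5 / 47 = -0.11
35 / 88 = 0.40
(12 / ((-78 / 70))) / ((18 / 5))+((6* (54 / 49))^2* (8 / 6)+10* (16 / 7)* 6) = 54061666 / 280917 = 192.45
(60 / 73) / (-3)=-20 / 73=-0.27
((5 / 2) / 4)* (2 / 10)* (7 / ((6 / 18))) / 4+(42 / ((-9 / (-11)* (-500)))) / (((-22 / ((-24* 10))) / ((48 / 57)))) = -4361 / 15200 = -0.29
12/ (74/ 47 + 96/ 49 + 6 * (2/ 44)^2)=6687912/ 1976305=3.38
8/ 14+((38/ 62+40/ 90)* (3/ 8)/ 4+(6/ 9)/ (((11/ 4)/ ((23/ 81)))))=13724075/ 18561312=0.74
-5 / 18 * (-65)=325 / 18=18.06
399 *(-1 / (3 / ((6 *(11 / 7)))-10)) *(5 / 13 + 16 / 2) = 318934 / 923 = 345.54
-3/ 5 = -0.60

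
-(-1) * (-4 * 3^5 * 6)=-5832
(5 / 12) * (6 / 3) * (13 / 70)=13 / 84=0.15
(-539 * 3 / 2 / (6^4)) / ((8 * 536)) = -539 / 3704832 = -0.00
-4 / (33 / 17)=-68 / 33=-2.06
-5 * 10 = -50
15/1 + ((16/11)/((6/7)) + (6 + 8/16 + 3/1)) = 1729/66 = 26.20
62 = 62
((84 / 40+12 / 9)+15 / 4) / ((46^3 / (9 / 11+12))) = 20257 / 21413920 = 0.00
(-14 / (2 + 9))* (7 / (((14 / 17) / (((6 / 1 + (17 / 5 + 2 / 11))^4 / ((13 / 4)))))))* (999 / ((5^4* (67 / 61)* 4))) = -559351420692194781 / 54795086328125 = -10208.06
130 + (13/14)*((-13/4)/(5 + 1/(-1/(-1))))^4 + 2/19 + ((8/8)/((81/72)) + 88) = 219.07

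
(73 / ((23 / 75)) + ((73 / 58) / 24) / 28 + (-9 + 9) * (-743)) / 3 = 79.35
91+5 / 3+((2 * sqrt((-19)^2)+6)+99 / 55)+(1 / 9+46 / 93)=194006 / 1395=139.07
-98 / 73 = -1.34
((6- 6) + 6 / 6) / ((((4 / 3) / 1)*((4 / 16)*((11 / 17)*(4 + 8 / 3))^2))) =7803 / 48400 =0.16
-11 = -11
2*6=12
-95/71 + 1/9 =-784/639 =-1.23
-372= -372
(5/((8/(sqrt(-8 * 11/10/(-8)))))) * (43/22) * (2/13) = 43 * sqrt(110)/2288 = 0.20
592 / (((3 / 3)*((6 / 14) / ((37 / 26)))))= 76664 / 39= 1965.74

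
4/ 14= 2/ 7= 0.29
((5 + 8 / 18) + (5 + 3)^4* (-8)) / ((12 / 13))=-3833219 / 108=-35492.77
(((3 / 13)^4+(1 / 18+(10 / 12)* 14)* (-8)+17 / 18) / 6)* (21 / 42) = -7.74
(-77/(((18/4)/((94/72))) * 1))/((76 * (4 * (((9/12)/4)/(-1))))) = 3619/9234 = 0.39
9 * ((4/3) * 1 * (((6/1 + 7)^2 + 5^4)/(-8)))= -1191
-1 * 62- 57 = -119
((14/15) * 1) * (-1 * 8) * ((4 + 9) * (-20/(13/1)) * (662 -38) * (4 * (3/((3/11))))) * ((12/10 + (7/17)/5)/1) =446910464/85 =5257770.16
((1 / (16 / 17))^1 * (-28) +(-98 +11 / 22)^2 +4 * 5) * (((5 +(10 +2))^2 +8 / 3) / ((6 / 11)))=60935875 / 12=5077989.58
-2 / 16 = -1 / 8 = -0.12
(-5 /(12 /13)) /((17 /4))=-65 /51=-1.27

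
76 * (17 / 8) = 323 / 2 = 161.50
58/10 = 29/5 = 5.80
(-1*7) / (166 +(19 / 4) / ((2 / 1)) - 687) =56 / 4149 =0.01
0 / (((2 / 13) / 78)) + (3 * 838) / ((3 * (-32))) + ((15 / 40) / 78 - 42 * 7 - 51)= -38603 / 104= -371.18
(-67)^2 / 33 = 4489 / 33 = 136.03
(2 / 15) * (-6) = -4 / 5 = -0.80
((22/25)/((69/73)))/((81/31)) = 49786/139725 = 0.36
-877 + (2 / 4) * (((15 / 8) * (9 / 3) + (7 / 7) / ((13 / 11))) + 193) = -161671 / 208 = -777.26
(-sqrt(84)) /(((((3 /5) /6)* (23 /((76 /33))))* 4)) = -380* sqrt(21) /759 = -2.29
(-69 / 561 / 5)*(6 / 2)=-69 / 935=-0.07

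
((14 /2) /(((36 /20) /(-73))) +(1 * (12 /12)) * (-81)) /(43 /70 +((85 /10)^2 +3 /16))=-1839040 /368181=-4.99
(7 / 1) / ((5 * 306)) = 7 / 1530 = 0.00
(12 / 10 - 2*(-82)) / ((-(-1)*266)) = 59 / 95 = 0.62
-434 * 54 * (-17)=398412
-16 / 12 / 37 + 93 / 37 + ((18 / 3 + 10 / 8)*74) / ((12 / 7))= 93369 / 296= 315.44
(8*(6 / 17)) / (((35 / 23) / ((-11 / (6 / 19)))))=-38456 / 595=-64.63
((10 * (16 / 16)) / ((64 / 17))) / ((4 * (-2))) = -85 / 256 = -0.33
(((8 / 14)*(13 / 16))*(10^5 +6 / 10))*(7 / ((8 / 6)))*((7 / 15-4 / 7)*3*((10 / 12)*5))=-10214347 / 32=-319198.34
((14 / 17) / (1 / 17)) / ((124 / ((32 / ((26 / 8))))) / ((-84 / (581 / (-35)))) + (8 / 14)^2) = 1317120 / 264863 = 4.97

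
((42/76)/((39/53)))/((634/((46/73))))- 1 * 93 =-1063135289/11431654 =-93.00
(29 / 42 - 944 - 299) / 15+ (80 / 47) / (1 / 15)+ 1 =-1666709 / 29610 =-56.29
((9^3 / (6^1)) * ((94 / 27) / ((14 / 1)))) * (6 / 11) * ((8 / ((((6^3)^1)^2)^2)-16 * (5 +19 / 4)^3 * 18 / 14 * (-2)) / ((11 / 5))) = 17068651636759405 / 59750659584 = 285664.66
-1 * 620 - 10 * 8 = -700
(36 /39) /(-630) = -2 /1365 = -0.00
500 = 500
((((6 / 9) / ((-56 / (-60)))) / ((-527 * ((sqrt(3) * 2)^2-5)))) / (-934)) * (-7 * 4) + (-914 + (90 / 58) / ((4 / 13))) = -181646409117 / 199840508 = -908.96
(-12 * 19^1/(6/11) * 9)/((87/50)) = -62700/29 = -2162.07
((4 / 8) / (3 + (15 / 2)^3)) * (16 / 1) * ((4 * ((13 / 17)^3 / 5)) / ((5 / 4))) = 2249728 / 417482175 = 0.01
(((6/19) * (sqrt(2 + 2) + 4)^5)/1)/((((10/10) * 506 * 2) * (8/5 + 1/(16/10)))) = 466560/427823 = 1.09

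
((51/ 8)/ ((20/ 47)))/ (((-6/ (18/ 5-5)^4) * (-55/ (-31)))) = -59470369/ 11000000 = -5.41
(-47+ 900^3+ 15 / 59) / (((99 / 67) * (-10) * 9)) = -1440868407607 / 262845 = -5481817.83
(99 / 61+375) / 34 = 11487 / 1037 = 11.08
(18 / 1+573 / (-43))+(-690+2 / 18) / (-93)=435224 / 35991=12.09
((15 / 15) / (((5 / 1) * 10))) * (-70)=-7 / 5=-1.40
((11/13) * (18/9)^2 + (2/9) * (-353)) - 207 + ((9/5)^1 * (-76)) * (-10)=127055/117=1085.94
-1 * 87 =-87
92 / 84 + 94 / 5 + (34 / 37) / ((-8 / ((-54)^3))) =70345603 / 3885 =18106.98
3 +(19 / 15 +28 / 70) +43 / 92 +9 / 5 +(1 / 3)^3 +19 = 322561 / 12420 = 25.97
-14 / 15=-0.93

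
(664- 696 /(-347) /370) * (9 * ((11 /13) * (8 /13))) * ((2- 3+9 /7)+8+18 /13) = 848814202368 /28207283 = 30092.02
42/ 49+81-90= -57/ 7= -8.14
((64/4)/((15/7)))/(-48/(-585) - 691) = -208/19247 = -0.01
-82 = -82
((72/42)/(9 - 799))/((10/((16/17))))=-48/235025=-0.00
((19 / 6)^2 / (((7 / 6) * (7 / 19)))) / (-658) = -6859 / 193452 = -0.04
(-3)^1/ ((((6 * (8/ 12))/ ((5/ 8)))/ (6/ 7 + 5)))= -615/ 224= -2.75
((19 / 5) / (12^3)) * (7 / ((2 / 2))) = 133 / 8640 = 0.02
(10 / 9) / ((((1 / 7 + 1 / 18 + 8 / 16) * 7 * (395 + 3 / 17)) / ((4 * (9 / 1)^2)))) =6885 / 36949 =0.19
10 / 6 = 5 / 3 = 1.67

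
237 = 237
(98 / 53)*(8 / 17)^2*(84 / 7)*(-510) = -2257920 / 901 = -2506.02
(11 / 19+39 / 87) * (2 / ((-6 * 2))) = -283 / 1653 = -0.17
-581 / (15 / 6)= -1162 / 5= -232.40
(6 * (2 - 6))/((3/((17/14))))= -68/7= -9.71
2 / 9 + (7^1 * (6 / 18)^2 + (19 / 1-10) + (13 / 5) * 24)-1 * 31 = 207 / 5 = 41.40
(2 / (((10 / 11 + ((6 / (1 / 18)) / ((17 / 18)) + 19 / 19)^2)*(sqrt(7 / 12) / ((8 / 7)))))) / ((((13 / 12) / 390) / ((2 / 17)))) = 1436160*sqrt(21) / 690959143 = 0.01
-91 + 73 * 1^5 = -18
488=488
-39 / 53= -0.74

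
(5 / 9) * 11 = 55 / 9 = 6.11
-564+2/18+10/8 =-20255/36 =-562.64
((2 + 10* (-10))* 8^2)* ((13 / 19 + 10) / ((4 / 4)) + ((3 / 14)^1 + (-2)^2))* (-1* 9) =15978816 / 19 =840990.32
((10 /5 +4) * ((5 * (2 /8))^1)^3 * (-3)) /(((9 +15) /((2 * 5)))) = -1875 /128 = -14.65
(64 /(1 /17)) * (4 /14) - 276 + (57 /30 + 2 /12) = 3877 /105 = 36.92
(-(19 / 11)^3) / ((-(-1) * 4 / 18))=-61731 / 2662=-23.19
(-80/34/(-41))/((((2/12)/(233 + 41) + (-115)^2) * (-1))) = -65760/15154104997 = -0.00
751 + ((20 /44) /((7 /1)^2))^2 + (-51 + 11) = 206560456 /290521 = 711.00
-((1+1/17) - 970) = 968.94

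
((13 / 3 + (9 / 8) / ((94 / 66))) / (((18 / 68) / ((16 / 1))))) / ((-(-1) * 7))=392972 / 8883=44.24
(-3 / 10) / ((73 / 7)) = -21 / 730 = -0.03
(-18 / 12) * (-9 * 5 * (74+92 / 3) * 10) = 70650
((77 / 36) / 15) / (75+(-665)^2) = 77 / 238842000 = 0.00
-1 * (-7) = 7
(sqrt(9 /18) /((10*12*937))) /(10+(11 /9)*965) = 3*sqrt(2) /802446800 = 0.00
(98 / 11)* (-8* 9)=-7056 / 11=-641.45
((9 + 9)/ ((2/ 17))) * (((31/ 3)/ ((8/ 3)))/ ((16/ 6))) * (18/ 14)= 128061/ 448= 285.85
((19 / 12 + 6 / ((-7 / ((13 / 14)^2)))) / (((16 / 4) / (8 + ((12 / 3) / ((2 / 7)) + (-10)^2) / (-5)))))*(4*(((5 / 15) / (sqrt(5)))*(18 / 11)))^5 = -1706323968*sqrt(5) / 1381012325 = -2.76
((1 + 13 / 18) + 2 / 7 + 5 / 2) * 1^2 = 284 / 63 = 4.51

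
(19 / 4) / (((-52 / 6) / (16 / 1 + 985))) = -4389 / 8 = -548.62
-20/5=-4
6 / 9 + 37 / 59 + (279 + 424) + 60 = 135280 / 177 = 764.29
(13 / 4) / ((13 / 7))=7 / 4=1.75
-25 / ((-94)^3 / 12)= 75 / 207646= 0.00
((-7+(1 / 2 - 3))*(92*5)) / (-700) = 437 / 70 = 6.24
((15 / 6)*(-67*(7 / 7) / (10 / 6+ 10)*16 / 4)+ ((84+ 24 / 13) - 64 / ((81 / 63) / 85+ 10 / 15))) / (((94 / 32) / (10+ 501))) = -8466455904 / 743587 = -11385.97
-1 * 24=-24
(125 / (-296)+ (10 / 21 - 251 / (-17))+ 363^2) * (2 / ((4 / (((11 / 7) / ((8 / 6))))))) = 153184456469 / 1972544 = 77658.32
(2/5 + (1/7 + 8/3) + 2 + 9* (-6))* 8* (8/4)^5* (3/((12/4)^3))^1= -1311488/945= -1387.82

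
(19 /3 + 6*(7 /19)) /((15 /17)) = 8279 /855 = 9.68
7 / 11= 0.64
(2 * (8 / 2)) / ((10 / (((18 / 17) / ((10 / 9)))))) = 324 / 425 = 0.76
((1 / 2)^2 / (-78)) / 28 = -1 / 8736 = -0.00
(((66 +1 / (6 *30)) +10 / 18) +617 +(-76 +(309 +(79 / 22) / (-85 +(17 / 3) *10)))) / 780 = 30847181 / 26254800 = 1.17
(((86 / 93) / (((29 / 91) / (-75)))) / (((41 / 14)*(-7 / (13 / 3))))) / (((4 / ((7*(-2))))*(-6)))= 8902075 / 331731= 26.84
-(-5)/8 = 5/8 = 0.62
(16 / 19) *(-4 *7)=-23.58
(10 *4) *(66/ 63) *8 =335.24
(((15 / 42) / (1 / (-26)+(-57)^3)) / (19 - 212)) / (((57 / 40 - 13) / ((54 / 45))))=-3120 / 3011856979747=-0.00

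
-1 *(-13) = 13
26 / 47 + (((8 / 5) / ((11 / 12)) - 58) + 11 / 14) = -1987397 / 36190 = -54.92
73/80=0.91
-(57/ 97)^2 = -3249/ 9409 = -0.35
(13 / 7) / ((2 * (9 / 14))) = 13 / 9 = 1.44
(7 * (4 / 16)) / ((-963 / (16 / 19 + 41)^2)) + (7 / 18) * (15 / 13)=-16467535 / 6025812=-2.73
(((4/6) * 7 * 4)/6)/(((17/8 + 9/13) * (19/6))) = 5824/16701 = 0.35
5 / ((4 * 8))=5 / 32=0.16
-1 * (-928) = 928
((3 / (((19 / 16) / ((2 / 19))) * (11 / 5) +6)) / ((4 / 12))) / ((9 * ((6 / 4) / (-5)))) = -1600 / 14793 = -0.11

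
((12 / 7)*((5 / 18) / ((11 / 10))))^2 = 10000 / 53361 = 0.19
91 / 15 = 6.07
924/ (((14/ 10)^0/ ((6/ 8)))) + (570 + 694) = 1957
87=87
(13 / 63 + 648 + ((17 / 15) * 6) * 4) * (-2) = -425506 / 315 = -1350.81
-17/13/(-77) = 0.02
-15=-15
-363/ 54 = -121/ 18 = -6.72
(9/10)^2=81/100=0.81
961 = 961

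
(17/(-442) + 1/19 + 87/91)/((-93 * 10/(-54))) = 6039/107198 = 0.06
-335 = -335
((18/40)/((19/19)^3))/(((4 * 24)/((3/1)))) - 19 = -12151/640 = -18.99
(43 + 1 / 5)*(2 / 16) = 27 / 5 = 5.40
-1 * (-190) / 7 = 190 / 7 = 27.14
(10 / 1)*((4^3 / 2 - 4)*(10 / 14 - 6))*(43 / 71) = -63640 / 71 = -896.34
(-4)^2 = 16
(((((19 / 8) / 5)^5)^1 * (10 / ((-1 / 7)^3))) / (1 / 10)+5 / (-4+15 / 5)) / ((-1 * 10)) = 854421957 / 10240000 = 83.44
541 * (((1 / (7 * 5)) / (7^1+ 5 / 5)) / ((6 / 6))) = 541 / 280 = 1.93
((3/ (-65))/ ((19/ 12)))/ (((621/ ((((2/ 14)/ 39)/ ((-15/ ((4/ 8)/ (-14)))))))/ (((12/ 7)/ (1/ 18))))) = -8/ 633289475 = -0.00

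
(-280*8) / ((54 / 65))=-72800 / 27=-2696.30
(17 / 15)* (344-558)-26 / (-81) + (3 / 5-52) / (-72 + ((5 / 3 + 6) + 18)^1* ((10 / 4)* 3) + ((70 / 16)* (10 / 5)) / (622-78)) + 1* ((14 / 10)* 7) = -24729444653 / 106208415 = -232.84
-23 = -23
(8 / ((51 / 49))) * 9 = 1176 / 17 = 69.18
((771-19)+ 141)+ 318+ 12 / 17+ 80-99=20276 / 17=1192.71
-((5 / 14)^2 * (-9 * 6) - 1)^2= -597529 / 9604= -62.22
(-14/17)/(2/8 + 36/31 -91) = 248/26979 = 0.01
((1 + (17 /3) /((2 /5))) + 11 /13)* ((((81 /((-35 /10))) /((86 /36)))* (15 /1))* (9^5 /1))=-137401877.15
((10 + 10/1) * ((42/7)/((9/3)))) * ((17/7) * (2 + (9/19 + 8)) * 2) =270640/133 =2034.89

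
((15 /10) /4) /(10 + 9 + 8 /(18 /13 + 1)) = 31 /1848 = 0.02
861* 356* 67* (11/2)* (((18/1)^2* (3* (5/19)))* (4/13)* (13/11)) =199615479840/19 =10506077886.32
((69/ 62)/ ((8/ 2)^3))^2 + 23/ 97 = 362597369/ 1527267328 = 0.24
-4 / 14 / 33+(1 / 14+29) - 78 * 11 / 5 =-329261 / 2310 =-142.54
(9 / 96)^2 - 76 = -77815 / 1024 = -75.99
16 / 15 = 1.07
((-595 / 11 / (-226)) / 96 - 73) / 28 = -17421293 / 6682368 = -2.61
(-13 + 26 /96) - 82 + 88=-323 /48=-6.73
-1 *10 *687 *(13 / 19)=-89310 / 19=-4700.53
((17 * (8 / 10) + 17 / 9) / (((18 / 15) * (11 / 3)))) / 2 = 1.76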